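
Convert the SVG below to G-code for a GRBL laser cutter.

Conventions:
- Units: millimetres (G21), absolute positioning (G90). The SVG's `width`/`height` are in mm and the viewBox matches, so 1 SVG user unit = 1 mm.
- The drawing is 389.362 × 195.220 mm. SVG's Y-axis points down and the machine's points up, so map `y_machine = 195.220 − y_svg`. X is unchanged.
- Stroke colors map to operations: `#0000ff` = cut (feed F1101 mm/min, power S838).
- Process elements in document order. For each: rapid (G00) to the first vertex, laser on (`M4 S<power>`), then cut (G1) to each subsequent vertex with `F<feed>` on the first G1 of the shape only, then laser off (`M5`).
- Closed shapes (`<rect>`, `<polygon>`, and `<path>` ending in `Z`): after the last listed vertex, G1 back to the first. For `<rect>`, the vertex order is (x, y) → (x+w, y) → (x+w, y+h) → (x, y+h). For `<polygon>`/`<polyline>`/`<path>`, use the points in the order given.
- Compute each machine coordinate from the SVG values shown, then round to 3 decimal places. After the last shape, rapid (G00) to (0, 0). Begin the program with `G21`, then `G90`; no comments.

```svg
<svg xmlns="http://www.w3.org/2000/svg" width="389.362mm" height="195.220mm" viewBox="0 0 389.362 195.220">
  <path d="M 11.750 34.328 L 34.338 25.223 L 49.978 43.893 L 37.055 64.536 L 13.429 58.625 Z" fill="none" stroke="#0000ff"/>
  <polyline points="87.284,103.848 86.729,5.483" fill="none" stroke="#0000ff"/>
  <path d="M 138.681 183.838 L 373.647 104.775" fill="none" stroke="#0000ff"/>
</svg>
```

G21
G90
G00 X11.750 Y160.892
M4 S838
G1 X34.338 Y169.997 F1101
G1 X49.978 Y151.327
G1 X37.055 Y130.684
G1 X13.429 Y136.595
G1 X11.750 Y160.892
M5
G00 X87.284 Y91.372
M4 S838
G1 X86.729 Y189.737 F1101
M5
G00 X138.681 Y11.382
M4 S838
G1 X373.647 Y90.445 F1101
M5
G00 X0.000 Y0.000

Since the viewBox matches the mm dimensions, user units are millimetres directly. The only transform is the Y-flip y_m = 195.220 − y_svg.

Shape 1 is a regular polygon drawn with `<path>`. Its stroke #0000ff means cut at S838, F1101. After flipping Y the toolpath is (11.750,160.892) → (34.338,169.997) → (49.978,151.327) → (37.055,130.684) → (13.429,136.595) → (11.750,160.892), returning to the start.

Shape 2 is a line segment drawn with `<polyline>`. Its stroke #0000ff means cut at S838, F1101. After flipping Y the toolpath is (87.284,91.372) → (86.729,189.737).

Shape 3 is a line segment drawn with `<path>`. Its stroke #0000ff means cut at S838, F1101. After flipping Y the toolpath is (138.681,11.382) → (373.647,90.445).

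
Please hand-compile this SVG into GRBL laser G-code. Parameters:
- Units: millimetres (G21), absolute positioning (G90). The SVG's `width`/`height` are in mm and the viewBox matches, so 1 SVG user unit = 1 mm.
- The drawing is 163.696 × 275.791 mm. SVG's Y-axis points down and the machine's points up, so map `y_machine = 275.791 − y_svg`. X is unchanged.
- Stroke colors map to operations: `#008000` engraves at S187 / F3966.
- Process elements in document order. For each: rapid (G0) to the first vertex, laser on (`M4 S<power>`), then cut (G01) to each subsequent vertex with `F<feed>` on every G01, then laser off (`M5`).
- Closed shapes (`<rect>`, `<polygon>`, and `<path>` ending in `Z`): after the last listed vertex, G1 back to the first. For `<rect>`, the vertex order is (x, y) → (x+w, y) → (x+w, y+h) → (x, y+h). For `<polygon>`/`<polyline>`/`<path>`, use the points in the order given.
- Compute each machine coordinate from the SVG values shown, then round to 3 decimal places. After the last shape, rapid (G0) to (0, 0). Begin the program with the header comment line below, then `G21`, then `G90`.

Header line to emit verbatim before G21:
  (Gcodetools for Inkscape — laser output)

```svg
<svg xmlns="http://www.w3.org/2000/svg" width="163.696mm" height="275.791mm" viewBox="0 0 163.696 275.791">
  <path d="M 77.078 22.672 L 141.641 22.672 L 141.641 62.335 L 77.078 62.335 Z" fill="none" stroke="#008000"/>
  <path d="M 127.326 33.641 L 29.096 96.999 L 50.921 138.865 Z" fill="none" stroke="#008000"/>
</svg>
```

(Gcodetools for Inkscape — laser output)
G21
G90
G0 X77.078 Y253.119
M4 S187
G01 X141.641 Y253.119 F3966
G01 X141.641 Y213.456 F3966
G01 X77.078 Y213.456 F3966
G01 X77.078 Y253.119 F3966
M5
G0 X127.326 Y242.150
M4 S187
G01 X29.096 Y178.792 F3966
G01 X50.921 Y136.926 F3966
G01 X127.326 Y242.150 F3966
M5
G0 X0.000 Y0.000

1 u = 1 mm; y_m = 275.791 − y.

[1] `<path>` rectangle, #008000→engrave S187 F3966: (77.078,253.119) → (141.641,253.119) → (141.641,213.456) → (77.078,213.456) → (77.078,253.119) (closed)

[2] `<path>` closed polygon, #008000→engrave S187 F3966: (127.326,242.150) → (29.096,178.792) → (50.921,136.926) → (127.326,242.150) (closed)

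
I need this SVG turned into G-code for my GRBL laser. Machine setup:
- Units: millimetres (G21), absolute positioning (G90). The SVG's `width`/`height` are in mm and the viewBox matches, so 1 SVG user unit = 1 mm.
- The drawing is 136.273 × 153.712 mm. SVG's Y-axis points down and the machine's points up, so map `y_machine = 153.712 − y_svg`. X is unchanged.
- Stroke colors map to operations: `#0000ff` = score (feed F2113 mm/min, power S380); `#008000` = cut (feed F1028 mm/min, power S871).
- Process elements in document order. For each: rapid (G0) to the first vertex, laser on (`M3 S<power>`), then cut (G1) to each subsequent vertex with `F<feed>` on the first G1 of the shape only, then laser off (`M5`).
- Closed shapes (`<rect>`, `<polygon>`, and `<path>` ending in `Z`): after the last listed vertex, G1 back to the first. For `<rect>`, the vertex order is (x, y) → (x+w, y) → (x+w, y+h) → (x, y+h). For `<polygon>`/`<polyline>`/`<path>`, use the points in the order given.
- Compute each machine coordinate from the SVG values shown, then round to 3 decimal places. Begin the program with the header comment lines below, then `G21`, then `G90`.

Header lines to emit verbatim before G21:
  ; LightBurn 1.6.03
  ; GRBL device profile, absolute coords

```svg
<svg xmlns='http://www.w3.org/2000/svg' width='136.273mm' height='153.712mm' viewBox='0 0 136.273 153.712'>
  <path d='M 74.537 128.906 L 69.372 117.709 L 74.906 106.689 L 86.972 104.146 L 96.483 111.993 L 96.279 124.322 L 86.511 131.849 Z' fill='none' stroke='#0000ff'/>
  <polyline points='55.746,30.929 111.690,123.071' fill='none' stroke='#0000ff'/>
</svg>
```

; LightBurn 1.6.03
; GRBL device profile, absolute coords
G21
G90
G0 X74.537 Y24.806
M3 S380
G1 X69.372 Y36.003 F2113
G1 X74.906 Y47.023
G1 X86.972 Y49.566
G1 X96.483 Y41.719
G1 X96.279 Y29.390
G1 X86.511 Y21.863
G1 X74.537 Y24.806
M5
G0 X55.746 Y122.783
M3 S380
G1 X111.690 Y30.641 F2113
M5

Since the viewBox matches the mm dimensions, user units are millimetres directly. The only transform is the Y-flip y_m = 153.712 − y_svg.

Shape 1 is a regular polygon drawn with `<path>`. Its stroke #0000ff means score at S380, F2113. After flipping Y the toolpath is (74.537,24.806) → (69.372,36.003) → (74.906,47.023) → (86.972,49.566) → (96.483,41.719) → (96.279,29.390) → (86.511,21.863) → (74.537,24.806), returning to the start.

Shape 2 is a line segment drawn with `<polyline>`. Its stroke #0000ff means score at S380, F2113. After flipping Y the toolpath is (55.746,122.783) → (111.690,30.641).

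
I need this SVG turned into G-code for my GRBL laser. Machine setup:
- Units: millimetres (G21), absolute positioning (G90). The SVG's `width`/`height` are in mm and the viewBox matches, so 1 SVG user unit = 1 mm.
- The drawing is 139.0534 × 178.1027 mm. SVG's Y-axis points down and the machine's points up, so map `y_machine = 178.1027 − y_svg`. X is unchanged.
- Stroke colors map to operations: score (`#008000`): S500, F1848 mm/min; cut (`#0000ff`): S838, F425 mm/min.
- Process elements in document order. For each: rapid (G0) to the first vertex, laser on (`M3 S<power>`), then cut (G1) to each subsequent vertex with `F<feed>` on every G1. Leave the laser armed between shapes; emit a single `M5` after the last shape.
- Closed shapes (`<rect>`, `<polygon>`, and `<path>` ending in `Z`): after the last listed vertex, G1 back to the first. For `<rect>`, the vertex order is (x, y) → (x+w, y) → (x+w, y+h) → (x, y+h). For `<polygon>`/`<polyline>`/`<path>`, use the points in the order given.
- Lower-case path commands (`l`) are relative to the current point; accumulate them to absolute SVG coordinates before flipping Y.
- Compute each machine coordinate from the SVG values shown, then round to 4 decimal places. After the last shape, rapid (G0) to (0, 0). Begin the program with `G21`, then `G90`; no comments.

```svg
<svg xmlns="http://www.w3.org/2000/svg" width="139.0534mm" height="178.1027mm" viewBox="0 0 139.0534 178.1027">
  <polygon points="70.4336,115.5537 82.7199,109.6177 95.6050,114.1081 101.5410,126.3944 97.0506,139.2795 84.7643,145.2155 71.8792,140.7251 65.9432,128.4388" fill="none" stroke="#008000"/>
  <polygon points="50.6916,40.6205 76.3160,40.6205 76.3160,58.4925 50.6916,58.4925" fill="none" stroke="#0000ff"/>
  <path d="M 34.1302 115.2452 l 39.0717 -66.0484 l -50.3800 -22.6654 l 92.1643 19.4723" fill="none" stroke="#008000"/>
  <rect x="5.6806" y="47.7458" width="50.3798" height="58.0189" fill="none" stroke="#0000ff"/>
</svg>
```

G21
G90
G0 X70.4336 Y62.5490
M3 S500
G1 X82.7199 Y68.4850 F1848
G1 X95.6050 Y63.9946 F1848
G1 X101.5410 Y51.7083 F1848
G1 X97.0506 Y38.8232 F1848
G1 X84.7643 Y32.8872 F1848
G1 X71.8792 Y37.3776 F1848
G1 X65.9432 Y49.6639 F1848
G1 X70.4336 Y62.5490 F1848
G0 X50.6916 Y137.4822
M3 S838
G1 X76.3160 Y137.4822 F425
G1 X76.3160 Y119.6102 F425
G1 X50.6916 Y119.6102 F425
G1 X50.6916 Y137.4822 F425
G0 X34.1302 Y62.8575
M3 S500
G1 X73.2019 Y128.9059 F1848
G1 X22.8219 Y151.5713 F1848
G1 X114.9862 Y132.0990 F1848
G0 X5.6806 Y130.3569
M3 S838
G1 X56.0604 Y130.3569 F425
G1 X56.0604 Y72.3380 F425
G1 X5.6806 Y72.3380 F425
G1 X5.6806 Y130.3569 F425
M5
G0 X0.0000 Y0.0000

viewBox `0 0 139.0534 178.1027` with mm width/height → 1 unit = 1 mm. Flip: y_m = 178.1027 − y_svg.

**Shape 1** — `<polygon>` regular polygon, stroke `#008000` → score (S500, F1848). Machine vertices: (70.4336,62.5490) → (82.7199,68.4850) → (95.6050,63.9946) → (101.5410,51.7083) → (97.0506,38.8232) → (84.7643,32.8872) → (71.8792,37.3776) → (65.9432,49.6639) → (70.4336,62.5490). Closed: final G1 returns to the first vertex.

**Shape 2** — `<polygon>` rectangle, stroke `#0000ff` → cut (S838, F425). Machine vertices: (50.6916,137.4822) → (76.3160,137.4822) → (76.3160,119.6102) → (50.6916,119.6102) → (50.6916,137.4822). Closed: final G1 returns to the first vertex.

**Shape 3** — `<path>` open polyline, stroke `#008000` → score (S500, F1848). Machine vertices: (34.1302,62.8575) → (73.2019,128.9059) → (22.8219,151.5713) → (114.9862,132.0990). Open path.

**Shape 4** — `<rect>` rectangle, stroke `#0000ff` → cut (S838, F425). Machine vertices: (5.6806,130.3569) → (56.0604,130.3569) → (56.0604,72.3380) → (5.6806,72.3380) → (5.6806,130.3569). Closed: final G1 returns to the first vertex.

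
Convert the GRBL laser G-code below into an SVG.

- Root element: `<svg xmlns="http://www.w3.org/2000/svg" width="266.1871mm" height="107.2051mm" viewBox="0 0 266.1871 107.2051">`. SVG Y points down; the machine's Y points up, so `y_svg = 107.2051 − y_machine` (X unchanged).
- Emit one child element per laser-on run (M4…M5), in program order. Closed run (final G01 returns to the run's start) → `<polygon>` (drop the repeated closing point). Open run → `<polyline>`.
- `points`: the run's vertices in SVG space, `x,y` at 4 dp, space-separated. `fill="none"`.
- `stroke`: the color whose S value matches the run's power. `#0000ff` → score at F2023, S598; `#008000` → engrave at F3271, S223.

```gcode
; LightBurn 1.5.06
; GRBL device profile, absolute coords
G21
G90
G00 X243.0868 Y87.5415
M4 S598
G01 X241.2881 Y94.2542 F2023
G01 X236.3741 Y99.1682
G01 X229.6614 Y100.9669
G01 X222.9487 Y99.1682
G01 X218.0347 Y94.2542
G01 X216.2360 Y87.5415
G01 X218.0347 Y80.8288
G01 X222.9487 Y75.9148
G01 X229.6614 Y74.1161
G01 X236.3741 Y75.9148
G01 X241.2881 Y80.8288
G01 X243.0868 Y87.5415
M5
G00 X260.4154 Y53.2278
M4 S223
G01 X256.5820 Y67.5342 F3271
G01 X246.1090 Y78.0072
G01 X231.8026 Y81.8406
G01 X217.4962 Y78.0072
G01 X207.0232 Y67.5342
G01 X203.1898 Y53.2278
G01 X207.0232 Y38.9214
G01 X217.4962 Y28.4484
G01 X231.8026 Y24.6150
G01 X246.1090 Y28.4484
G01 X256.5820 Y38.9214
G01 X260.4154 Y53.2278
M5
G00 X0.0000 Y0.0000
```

Machine Y-up, SVG Y-down with viewBox height 107.2051, so y_svg = 107.2051 − y_machine; X carries over.

Run 1: the run's S598 means `#0000ff` (score). The run returns to its start, so emit a `<polygon>` with points (Y-flipped): 243.0868,19.6636 241.2881,12.9509 236.3741,8.0369 229.6614,6.2382 222.9487,8.0369 218.0347,12.9509 216.2360,19.6636 218.0347,26.3763 222.9487,31.2903 229.6614,33.0890 236.3741,31.2903 241.2881,26.3763.

Run 2: S223 ⇒ engrave layer `#008000`. The run returns to its start, so emit a `<polygon>` with points (Y-flipped): 260.4154,53.9773 256.5820,39.6709 246.1090,29.1979 231.8026,25.3645 217.4962,29.1979 207.0232,39.6709 203.1898,53.9773 207.0232,68.2837 217.4962,78.7567 231.8026,82.5901 246.1090,78.7567 256.5820,68.2837.

<svg xmlns="http://www.w3.org/2000/svg" width="266.1871mm" height="107.2051mm" viewBox="0 0 266.1871 107.2051">
  <polygon points="243.0868,19.6636 241.2881,12.9509 236.3741,8.0369 229.6614,6.2382 222.9487,8.0369 218.0347,12.9509 216.2360,19.6636 218.0347,26.3763 222.9487,31.2903 229.6614,33.0890 236.3741,31.2903 241.2881,26.3763" fill="none" stroke="#0000ff"/>
  <polygon points="260.4154,53.9773 256.5820,39.6709 246.1090,29.1979 231.8026,25.3645 217.4962,29.1979 207.0232,39.6709 203.1898,53.9773 207.0232,68.2837 217.4962,78.7567 231.8026,82.5901 246.1090,78.7567 256.5820,68.2837" fill="none" stroke="#008000"/>
</svg>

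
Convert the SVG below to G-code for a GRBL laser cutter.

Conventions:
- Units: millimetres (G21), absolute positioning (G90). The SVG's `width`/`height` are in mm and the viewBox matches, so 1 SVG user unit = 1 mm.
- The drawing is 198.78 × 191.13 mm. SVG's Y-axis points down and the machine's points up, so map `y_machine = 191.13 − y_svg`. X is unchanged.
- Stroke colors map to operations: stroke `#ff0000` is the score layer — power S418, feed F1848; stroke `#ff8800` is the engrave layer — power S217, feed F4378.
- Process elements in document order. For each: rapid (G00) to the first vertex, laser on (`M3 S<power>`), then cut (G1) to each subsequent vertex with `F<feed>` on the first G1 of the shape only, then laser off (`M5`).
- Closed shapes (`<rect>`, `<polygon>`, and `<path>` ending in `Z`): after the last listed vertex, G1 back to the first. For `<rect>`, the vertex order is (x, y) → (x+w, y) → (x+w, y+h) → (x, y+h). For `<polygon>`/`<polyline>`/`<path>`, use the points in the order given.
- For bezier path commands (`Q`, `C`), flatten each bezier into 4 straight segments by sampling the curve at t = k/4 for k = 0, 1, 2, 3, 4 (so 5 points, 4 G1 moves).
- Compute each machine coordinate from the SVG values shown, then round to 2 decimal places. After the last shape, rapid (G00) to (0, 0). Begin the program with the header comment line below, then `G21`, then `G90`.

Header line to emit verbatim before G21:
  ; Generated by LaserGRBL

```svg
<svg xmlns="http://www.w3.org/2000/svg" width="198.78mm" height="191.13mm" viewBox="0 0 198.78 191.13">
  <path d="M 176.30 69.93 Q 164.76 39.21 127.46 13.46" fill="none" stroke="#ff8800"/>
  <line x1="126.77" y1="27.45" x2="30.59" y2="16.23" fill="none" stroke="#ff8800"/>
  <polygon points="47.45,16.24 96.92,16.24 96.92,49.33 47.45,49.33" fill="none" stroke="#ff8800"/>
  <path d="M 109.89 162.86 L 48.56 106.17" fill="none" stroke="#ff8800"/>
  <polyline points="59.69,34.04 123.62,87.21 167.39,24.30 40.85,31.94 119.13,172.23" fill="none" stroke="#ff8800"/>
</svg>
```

; Generated by LaserGRBL
G21
G90
G00 X176.30 Y121.20
M3 S217
G1 X168.92 Y136.25 F4378
G1 X158.32 Y150.68
G1 X144.50 Y164.48
G1 X127.46 Y177.67
M5
G00 X126.77 Y163.68
M3 S217
G1 X30.59 Y174.90 F4378
M5
G00 X47.45 Y174.89
M3 S217
G1 X96.92 Y174.89 F4378
G1 X96.92 Y141.80
G1 X47.45 Y141.80
G1 X47.45 Y174.89
M5
G00 X109.89 Y28.27
M3 S217
G1 X48.56 Y84.96 F4378
M5
G00 X59.69 Y157.09
M3 S217
G1 X123.62 Y103.92 F4378
G1 X167.39 Y166.83
G1 X40.85 Y159.19
G1 X119.13 Y18.90
M5
G00 X0.00 Y0.00

1 u = 1 mm; y_m = 191.13 − y.

[1] `<path>` quadratic bezier, #ff8800→engrave S217 F4378: (176.30,121.20) → (168.92,136.25) → (158.32,150.68) → (144.50,164.48) → (127.46,177.67)

[2] `<line>` line segment, #ff8800→engrave S217 F4378: (126.77,163.68) → (30.59,174.90)

[3] `<polygon>` rectangle, #ff8800→engrave S217 F4378: (47.45,174.89) → (96.92,174.89) → (96.92,141.80) → (47.45,141.80) → (47.45,174.89) (closed)

[4] `<path>` line segment, #ff8800→engrave S217 F4378: (109.89,28.27) → (48.56,84.96)

[5] `<polyline>` open polyline, #ff8800→engrave S217 F4378: (59.69,157.09) → (123.62,103.92) → (167.39,166.83) → (40.85,159.19) → (119.13,18.90)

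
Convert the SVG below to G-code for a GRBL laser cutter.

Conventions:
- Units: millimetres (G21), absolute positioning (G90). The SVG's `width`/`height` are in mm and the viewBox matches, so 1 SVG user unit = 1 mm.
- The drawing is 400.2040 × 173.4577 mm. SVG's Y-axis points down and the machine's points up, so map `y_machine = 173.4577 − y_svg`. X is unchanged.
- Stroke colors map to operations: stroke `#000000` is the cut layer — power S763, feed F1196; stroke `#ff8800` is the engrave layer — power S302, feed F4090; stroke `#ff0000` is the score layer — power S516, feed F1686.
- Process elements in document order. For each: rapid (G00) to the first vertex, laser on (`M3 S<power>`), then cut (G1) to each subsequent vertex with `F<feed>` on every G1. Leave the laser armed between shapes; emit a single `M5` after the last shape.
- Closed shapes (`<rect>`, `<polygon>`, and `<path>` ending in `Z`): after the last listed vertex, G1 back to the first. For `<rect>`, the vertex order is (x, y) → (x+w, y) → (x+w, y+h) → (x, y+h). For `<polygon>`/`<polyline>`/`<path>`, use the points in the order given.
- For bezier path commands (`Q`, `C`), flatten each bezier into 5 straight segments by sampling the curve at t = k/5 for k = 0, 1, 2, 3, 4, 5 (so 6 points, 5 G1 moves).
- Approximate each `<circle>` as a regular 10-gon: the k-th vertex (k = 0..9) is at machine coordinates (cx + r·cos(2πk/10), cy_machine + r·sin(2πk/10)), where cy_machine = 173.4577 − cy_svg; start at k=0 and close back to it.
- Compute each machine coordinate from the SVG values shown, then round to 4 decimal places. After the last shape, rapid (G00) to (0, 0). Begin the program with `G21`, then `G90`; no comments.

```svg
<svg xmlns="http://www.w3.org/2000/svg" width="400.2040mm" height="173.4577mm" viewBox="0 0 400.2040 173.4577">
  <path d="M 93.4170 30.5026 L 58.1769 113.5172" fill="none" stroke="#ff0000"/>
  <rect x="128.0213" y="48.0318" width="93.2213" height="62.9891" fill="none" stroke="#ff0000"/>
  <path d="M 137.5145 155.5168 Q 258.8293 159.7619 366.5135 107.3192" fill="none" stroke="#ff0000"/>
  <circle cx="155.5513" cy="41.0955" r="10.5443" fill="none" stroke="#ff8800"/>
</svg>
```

G21
G90
G00 X93.4170 Y142.9551
M3 S516
G1 X58.1769 Y59.9405 F1686
G00 X128.0213 Y125.4259
M3 S516
G1 X221.2426 Y125.4259 F1686
G1 X221.2426 Y62.4368 F1686
G1 X128.0213 Y62.4368 F1686
G1 X128.0213 Y125.4259 F1686
G00 X137.5145 Y17.9409
M3 S516
G1 X185.4952 Y18.5104 F1686
G1 X232.3854 Y23.6149 F1686
G1 X278.1852 Y33.2544 F1686
G1 X322.8946 Y47.4289 F1686
G1 X366.5135 Y66.1385 F1686
G00 X166.0956 Y132.3622
M3 S302
G1 X164.0818 Y138.5600 F4090
G1 X158.8097 Y142.3904 F4090
G1 X152.2929 Y142.3904 F4090
G1 X147.0208 Y138.5600 F4090
G1 X145.0070 Y132.3622 F4090
G1 X147.0208 Y126.1644 F4090
G1 X152.2929 Y122.3340 F4090
G1 X158.8097 Y122.3340 F4090
G1 X164.0818 Y126.1644 F4090
G1 X166.0956 Y132.3622 F4090
M5
G00 X0.0000 Y0.0000

Since the viewBox matches the mm dimensions, user units are millimetres directly. The only transform is the Y-flip y_m = 173.4577 − y_svg.

Shape 1 is a line segment drawn with `<path>`. Its stroke #ff0000 means score at S516, F1686. After flipping Y the toolpath is (93.4170,142.9551) → (58.1769,59.9405).

Shape 2 is a rectangle drawn with `<rect>`. Its stroke #ff0000 means score at S516, F1686. After flipping Y the toolpath is (128.0213,125.4259) → (221.2426,125.4259) → (221.2426,62.4368) → (128.0213,62.4368) → (128.0213,125.4259), returning to the start.

Shape 3 is a quadratic bezier drawn with `<path>`. Its stroke #ff0000 means score at S516, F1686. After flipping Y the toolpath is (137.5145,17.9409) → (185.4952,18.5104) → (232.3854,23.6149) → (278.1852,33.2544) → (322.8946,47.4289) → (366.5135,66.1385).

Shape 4 is a circle drawn with `<circle>`. Its stroke #ff8800 means engrave at S302, F4090. After flipping Y the toolpath is (166.0956,132.3622) → (164.0818,138.5600) → (158.8097,142.3904) → (152.2929,142.3904) → (147.0208,138.5600) → (145.0070,132.3622) → (147.0208,126.1644) → (152.2929,122.3340) → (158.8097,122.3340) → (164.0818,126.1644) → (166.0956,132.3622), returning to the start.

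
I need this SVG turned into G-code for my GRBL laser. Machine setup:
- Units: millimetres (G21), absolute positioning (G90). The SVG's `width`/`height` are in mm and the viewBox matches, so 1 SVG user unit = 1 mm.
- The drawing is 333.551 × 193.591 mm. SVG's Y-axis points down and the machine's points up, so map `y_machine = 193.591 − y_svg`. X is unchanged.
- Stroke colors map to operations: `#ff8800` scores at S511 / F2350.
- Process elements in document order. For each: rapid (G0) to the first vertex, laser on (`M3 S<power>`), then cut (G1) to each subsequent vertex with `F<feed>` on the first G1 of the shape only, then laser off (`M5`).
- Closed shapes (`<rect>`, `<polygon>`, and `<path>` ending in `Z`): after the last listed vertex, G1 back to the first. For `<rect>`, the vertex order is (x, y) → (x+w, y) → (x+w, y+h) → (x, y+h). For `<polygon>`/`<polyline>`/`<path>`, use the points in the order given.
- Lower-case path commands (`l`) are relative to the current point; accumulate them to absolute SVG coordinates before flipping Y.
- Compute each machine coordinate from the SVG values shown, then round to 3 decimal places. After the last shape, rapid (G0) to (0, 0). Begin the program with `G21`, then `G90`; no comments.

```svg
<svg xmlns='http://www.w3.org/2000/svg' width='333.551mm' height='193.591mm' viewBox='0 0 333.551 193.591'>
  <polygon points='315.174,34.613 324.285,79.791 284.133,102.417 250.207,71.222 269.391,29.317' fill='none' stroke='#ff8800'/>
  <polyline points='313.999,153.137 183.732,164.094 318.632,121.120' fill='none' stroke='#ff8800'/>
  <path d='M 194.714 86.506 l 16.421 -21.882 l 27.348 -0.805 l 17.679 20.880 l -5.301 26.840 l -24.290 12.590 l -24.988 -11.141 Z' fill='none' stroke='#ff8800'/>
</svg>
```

G21
G90
G0 X315.174 Y158.978
M3 S511
G1 X324.285 Y113.800 F2350
G1 X284.133 Y91.174
G1 X250.207 Y122.369
G1 X269.391 Y164.274
G1 X315.174 Y158.978
M5
G0 X313.999 Y40.454
M3 S511
G1 X183.732 Y29.497 F2350
G1 X318.632 Y72.471
M5
G0 X194.714 Y107.085
M3 S511
G1 X211.135 Y128.967 F2350
G1 X238.483 Y129.772
G1 X256.162 Y108.892
G1 X250.861 Y82.052
G1 X226.571 Y69.462
G1 X201.583 Y80.603
G1 X194.714 Y107.085
M5
G0 X0.000 Y0.000

viewBox `0 0 333.551 193.591` with mm width/height → 1 unit = 1 mm. Flip: y_m = 193.591 − y_svg.

**Shape 1** — `<polygon>` regular polygon, stroke `#ff8800` → score (S511, F2350). Machine vertices: (315.174,158.978) → (324.285,113.800) → (284.133,91.174) → (250.207,122.369) → (269.391,164.274) → (315.174,158.978). Closed: final G1 returns to the first vertex.

**Shape 2** — `<polyline>` open polyline, stroke `#ff8800` → score (S511, F2350). Machine vertices: (313.999,40.454) → (183.732,29.497) → (318.632,72.471). Open path.

**Shape 3** — `<path>` regular polygon, stroke `#ff8800` → score (S511, F2350). Machine vertices: (194.714,107.085) → (211.135,128.967) → (238.483,129.772) → (256.162,108.892) → (250.861,82.052) → (226.571,69.462) → (201.583,80.603) → (194.714,107.085). Closed: final G1 returns to the first vertex.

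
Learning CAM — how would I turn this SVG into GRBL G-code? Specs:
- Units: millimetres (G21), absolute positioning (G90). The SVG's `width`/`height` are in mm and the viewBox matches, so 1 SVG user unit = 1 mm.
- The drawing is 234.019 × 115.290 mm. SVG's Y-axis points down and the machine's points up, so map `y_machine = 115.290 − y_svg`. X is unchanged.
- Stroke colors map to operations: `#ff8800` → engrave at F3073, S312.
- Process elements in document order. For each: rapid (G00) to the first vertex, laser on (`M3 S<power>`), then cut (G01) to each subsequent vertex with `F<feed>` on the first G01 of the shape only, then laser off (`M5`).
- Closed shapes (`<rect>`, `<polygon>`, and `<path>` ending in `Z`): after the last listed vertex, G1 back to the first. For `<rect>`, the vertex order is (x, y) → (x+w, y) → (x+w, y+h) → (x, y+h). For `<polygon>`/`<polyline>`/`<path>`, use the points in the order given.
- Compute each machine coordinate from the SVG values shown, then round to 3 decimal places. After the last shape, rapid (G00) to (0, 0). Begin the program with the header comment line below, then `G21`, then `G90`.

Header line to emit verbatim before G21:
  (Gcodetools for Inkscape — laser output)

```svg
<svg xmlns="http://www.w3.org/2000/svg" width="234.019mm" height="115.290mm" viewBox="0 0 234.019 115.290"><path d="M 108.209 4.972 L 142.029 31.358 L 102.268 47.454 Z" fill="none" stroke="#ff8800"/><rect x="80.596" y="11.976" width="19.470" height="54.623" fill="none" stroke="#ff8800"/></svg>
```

(Gcodetools for Inkscape — laser output)
G21
G90
G00 X108.209 Y110.318
M3 S312
G01 X142.029 Y83.932 F3073
G01 X102.268 Y67.836
G01 X108.209 Y110.318
M5
G00 X80.596 Y103.314
M3 S312
G01 X100.066 Y103.314 F3073
G01 X100.066 Y48.691
G01 X80.596 Y48.691
G01 X80.596 Y103.314
M5
G00 X0.000 Y0.000

viewBox `0 0 234.019 115.290` with mm width/height → 1 unit = 1 mm. Flip: y_m = 115.290 − y_svg.

**Shape 1** — `<path>` regular polygon, stroke `#ff8800` → engrave (S312, F3073). Machine vertices: (108.209,110.318) → (142.029,83.932) → (102.268,67.836) → (108.209,110.318). Closed: final G1 returns to the first vertex.

**Shape 2** — `<rect>` rectangle, stroke `#ff8800` → engrave (S312, F3073). Machine vertices: (80.596,103.314) → (100.066,103.314) → (100.066,48.691) → (80.596,48.691) → (80.596,103.314). Closed: final G1 returns to the first vertex.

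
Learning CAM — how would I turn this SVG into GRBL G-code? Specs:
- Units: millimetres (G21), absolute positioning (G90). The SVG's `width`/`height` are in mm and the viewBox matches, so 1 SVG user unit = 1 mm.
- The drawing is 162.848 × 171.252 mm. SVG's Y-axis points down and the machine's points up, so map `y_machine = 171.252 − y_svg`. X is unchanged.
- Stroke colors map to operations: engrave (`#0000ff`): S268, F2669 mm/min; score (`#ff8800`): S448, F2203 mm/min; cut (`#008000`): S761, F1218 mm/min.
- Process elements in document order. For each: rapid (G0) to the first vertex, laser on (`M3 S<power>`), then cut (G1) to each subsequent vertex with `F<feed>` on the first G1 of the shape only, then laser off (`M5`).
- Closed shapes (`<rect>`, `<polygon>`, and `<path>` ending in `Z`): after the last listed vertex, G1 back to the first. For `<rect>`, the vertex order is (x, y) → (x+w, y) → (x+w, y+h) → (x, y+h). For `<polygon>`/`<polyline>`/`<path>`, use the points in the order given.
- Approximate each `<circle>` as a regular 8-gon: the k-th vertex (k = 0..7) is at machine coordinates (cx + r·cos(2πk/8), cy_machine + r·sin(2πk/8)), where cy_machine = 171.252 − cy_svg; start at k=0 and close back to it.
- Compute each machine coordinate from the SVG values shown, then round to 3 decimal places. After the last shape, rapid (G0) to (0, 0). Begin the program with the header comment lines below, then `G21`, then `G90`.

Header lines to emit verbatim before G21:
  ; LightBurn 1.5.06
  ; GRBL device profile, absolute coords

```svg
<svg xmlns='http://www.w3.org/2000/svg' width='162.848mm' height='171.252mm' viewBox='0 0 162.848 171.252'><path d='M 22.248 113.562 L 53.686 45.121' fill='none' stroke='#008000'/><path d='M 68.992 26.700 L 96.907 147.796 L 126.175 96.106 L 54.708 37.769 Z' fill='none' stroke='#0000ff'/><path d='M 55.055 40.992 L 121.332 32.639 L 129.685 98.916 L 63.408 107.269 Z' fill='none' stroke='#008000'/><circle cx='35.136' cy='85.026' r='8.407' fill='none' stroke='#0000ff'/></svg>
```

Since the viewBox matches the mm dimensions, user units are millimetres directly. The only transform is the Y-flip y_m = 171.252 − y_svg.

Shape 1 is a line segment drawn with `<path>`. Its stroke #008000 means cut at S761, F1218. After flipping Y the toolpath is (22.248,57.690) → (53.686,126.131).

Shape 2 is a closed polygon drawn with `<path>`. Its stroke #0000ff means engrave at S268, F2669. After flipping Y the toolpath is (68.992,144.552) → (96.907,23.456) → (126.175,75.146) → (54.708,133.483) → (68.992,144.552), returning to the start.

Shape 3 is a regular polygon drawn with `<path>`. Its stroke #008000 means cut at S761, F1218. After flipping Y the toolpath is (55.055,130.260) → (121.332,138.613) → (129.685,72.336) → (63.408,63.983) → (55.055,130.260), returning to the start.

Shape 4 is a circle drawn with `<circle>`. Its stroke #0000ff means engrave at S268, F2669. After flipping Y the toolpath is (43.543,86.226) → (41.081,92.171) → (35.136,94.633) → (29.191,92.171) → (26.729,86.226) → (29.191,80.281) → (35.136,77.819) → (41.081,80.281) → (43.543,86.226), returning to the start.

; LightBurn 1.5.06
; GRBL device profile, absolute coords
G21
G90
G0 X22.248 Y57.690
M3 S761
G1 X53.686 Y126.131 F1218
M5
G0 X68.992 Y144.552
M3 S268
G1 X96.907 Y23.456 F2669
G1 X126.175 Y75.146
G1 X54.708 Y133.483
G1 X68.992 Y144.552
M5
G0 X55.055 Y130.260
M3 S761
G1 X121.332 Y138.613 F1218
G1 X129.685 Y72.336
G1 X63.408 Y63.983
G1 X55.055 Y130.260
M5
G0 X43.543 Y86.226
M3 S268
G1 X41.081 Y92.171 F2669
G1 X35.136 Y94.633
G1 X29.191 Y92.171
G1 X26.729 Y86.226
G1 X29.191 Y80.281
G1 X35.136 Y77.819
G1 X41.081 Y80.281
G1 X43.543 Y86.226
M5
G0 X0.000 Y0.000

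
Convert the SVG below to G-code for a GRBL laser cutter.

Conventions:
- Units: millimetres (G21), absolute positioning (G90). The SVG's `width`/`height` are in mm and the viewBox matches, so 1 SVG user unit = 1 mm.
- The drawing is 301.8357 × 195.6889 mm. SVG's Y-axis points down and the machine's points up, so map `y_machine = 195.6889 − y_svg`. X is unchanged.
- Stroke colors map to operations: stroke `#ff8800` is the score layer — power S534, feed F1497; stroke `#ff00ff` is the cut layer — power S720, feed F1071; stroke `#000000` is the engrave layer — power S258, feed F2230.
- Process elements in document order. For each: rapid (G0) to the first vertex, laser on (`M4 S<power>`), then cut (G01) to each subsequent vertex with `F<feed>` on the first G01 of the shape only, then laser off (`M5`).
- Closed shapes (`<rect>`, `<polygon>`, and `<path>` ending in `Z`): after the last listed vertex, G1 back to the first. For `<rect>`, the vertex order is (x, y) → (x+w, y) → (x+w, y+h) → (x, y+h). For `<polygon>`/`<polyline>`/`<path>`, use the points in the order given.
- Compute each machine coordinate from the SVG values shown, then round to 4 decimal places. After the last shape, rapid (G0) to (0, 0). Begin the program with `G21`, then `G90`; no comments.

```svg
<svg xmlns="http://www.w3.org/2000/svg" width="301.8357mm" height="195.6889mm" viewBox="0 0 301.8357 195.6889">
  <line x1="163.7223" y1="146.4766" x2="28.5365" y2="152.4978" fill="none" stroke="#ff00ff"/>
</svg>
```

1 u = 1 mm; y_m = 195.6889 − y.

[1] `<line>` line segment, #ff00ff→cut S720 F1071: (163.7223,49.2123) → (28.5365,43.1911)

G21
G90
G0 X163.7223 Y49.2123
M4 S720
G01 X28.5365 Y43.1911 F1071
M5
G0 X0.0000 Y0.0000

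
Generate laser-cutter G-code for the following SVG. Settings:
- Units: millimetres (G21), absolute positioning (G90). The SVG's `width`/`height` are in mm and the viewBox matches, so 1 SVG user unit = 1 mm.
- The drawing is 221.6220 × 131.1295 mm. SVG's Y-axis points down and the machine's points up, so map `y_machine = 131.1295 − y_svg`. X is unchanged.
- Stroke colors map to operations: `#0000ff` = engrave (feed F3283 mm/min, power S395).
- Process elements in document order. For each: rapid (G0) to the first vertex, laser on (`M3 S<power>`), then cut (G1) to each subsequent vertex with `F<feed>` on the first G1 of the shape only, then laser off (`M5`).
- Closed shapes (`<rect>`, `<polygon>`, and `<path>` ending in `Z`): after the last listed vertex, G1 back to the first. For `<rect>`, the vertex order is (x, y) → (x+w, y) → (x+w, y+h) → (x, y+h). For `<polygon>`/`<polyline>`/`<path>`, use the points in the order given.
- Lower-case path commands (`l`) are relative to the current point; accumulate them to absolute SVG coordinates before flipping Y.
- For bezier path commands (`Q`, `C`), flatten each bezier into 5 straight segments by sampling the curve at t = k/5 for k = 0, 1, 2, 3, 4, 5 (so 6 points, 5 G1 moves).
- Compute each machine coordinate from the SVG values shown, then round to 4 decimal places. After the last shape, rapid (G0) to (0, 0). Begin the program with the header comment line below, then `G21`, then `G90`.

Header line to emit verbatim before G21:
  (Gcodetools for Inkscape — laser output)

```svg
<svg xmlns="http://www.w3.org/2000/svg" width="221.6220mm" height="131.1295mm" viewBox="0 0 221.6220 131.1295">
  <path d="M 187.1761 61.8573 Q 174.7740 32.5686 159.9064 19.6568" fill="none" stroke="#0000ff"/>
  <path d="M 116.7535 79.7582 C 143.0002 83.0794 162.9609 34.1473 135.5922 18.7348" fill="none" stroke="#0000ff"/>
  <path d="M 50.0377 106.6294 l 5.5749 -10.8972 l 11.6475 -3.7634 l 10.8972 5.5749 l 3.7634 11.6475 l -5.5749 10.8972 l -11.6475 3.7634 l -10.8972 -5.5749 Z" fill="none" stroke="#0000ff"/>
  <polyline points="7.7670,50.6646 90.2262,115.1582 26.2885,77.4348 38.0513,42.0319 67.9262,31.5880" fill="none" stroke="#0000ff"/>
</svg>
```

(Gcodetools for Inkscape — laser output)
G21
G90
G0 X187.1761 Y69.2722
M3 S395
G1 X182.1166 Y80.3326 F3283
G1 X176.8599 Y90.0829
G1 X171.4060 Y98.5230
G1 X165.7548 Y105.6529
G1 X159.9064 Y111.4727
M5
G0 X116.7535 Y51.3713
M3 S395
G1 X131.4189 Y54.9628 F3283
G1 X142.6055 Y66.9780
G1 X148.3433 Y83.2998
G1 X146.6622 Y99.8110
G1 X135.5922 Y112.3947
M5
G0 X50.0377 Y24.5001
M3 S395
G1 X55.6126 Y35.3973 F3283
G1 X67.2601 Y39.1607
G1 X78.1573 Y33.5858
G1 X81.9207 Y21.9383
G1 X76.3458 Y11.0411
G1 X64.6983 Y7.2777
G1 X53.8011 Y12.8526
G1 X50.0377 Y24.5001
M5
G0 X7.7670 Y80.4649
M3 S395
G1 X90.2262 Y15.9713 F3283
G1 X26.2885 Y53.6947
G1 X38.0513 Y89.0976
G1 X67.9262 Y99.5415
M5
G0 X0.0000 Y0.0000

1 u = 1 mm; y_m = 131.1295 − y.

[1] `<path>` quadratic bezier, #0000ff→engrave S395 F3283: (187.1761,69.2722) → (182.1166,80.3326) → (176.8599,90.0829) → (171.4060,98.5230) → (165.7548,105.6529) → (159.9064,111.4727)

[2] `<path>` cubic bezier, #0000ff→engrave S395 F3283: (116.7535,51.3713) → (131.4189,54.9628) → (142.6055,66.9780) → (148.3433,83.2998) → (146.6622,99.8110) → (135.5922,112.3947)

[3] `<path>` regular polygon, #0000ff→engrave S395 F3283: (50.0377,24.5001) → (55.6126,35.3973) → (67.2601,39.1607) → (78.1573,33.5858) → (81.9207,21.9383) → (76.3458,11.0411) → (64.6983,7.2777) → (53.8011,12.8526) → (50.0377,24.5001) (closed)

[4] `<polyline>` open polyline, #0000ff→engrave S395 F3283: (7.7670,80.4649) → (90.2262,15.9713) → (26.2885,53.6947) → (38.0513,89.0976) → (67.9262,99.5415)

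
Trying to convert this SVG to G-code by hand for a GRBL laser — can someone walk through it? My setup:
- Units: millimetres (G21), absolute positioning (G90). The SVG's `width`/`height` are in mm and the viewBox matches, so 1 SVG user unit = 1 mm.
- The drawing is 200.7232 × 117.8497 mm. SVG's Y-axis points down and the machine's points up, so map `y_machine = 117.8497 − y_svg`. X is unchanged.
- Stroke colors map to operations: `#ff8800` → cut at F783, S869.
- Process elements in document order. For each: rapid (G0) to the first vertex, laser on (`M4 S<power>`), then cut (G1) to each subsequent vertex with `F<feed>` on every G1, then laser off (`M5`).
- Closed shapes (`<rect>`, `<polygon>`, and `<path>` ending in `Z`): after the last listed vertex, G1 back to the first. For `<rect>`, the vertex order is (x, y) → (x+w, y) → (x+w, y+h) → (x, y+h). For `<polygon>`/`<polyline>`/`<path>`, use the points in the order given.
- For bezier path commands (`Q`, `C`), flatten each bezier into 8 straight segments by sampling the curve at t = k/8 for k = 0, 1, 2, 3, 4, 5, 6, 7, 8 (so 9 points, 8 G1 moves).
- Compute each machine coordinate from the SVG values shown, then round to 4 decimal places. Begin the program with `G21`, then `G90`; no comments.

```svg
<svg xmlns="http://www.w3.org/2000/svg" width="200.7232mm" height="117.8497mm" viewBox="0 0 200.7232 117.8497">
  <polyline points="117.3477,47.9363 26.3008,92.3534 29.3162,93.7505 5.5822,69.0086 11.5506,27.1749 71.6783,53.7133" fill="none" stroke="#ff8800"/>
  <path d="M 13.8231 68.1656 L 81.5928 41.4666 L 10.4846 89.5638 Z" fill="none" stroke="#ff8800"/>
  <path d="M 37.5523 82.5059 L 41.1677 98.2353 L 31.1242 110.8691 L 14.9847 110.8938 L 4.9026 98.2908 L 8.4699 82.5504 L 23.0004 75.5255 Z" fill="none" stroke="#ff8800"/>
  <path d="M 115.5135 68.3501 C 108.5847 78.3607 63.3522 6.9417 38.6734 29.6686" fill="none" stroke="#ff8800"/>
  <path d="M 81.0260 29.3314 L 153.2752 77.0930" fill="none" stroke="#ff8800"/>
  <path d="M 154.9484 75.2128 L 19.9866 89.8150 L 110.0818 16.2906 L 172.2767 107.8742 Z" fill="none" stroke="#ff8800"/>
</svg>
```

1 u = 1 mm; y_m = 117.8497 − y.

[1] `<polyline>` open polyline, #ff8800→cut S869 F783: (117.3477,69.9134) → (26.3008,25.4963) → (29.3162,24.0992) → (5.5822,48.8411) → (11.5506,90.6748) → (71.6783,64.1364)

[2] `<path>` closed polygon, #ff8800→cut S869 F783: (13.8231,49.6841) → (81.5928,76.3831) → (10.4846,28.2859) → (13.8231,49.6841) (closed)

[3] `<path>` regular polygon, #ff8800→cut S869 F783: (37.5523,35.3438) → (41.1677,19.6144) → (31.1242,6.9806) → (14.9847,6.9559) → (4.9026,19.5589) → (8.4699,35.2993) → (23.0004,42.3242) → (37.5523,35.3438) (closed)

[4] `<path>` cubic bezier, #ff8800→cut S869 F783: (115.5135,49.4996) → (111.2347,49.2197) → (104.0546,54.5163) → (94.6630,63.3319) → (83.7497,73.6090) → (72.0043,83.2899) → (60.1167,90.3173) → (48.7764,92.6335) → (38.6734,88.1811)

[5] `<path>` line segment, #ff8800→cut S869 F783: (81.0260,88.5183) → (153.2752,40.7567)

[6] `<path>` closed polygon, #ff8800→cut S869 F783: (154.9484,42.6369) → (19.9866,28.0347) → (110.0818,101.5591) → (172.2767,9.9755) → (154.9484,42.6369) (closed)

G21
G90
G0 X117.3477 Y69.9134
M4 S869
G1 X26.3008 Y25.4963 F783
G1 X29.3162 Y24.0992 F783
G1 X5.5822 Y48.8411 F783
G1 X11.5506 Y90.6748 F783
G1 X71.6783 Y64.1364 F783
M5
G0 X13.8231 Y49.6841
M4 S869
G1 X81.5928 Y76.3831 F783
G1 X10.4846 Y28.2859 F783
G1 X13.8231 Y49.6841 F783
M5
G0 X37.5523 Y35.3438
M4 S869
G1 X41.1677 Y19.6144 F783
G1 X31.1242 Y6.9806 F783
G1 X14.9847 Y6.9559 F783
G1 X4.9026 Y19.5589 F783
G1 X8.4699 Y35.2993 F783
G1 X23.0004 Y42.3242 F783
G1 X37.5523 Y35.3438 F783
M5
G0 X115.5135 Y49.4996
M4 S869
G1 X111.2347 Y49.2197 F783
G1 X104.0546 Y54.5163 F783
G1 X94.6630 Y63.3319 F783
G1 X83.7497 Y73.6090 F783
G1 X72.0043 Y83.2899 F783
G1 X60.1167 Y90.3173 F783
G1 X48.7764 Y92.6335 F783
G1 X38.6734 Y88.1811 F783
M5
G0 X81.0260 Y88.5183
M4 S869
G1 X153.2752 Y40.7567 F783
M5
G0 X154.9484 Y42.6369
M4 S869
G1 X19.9866 Y28.0347 F783
G1 X110.0818 Y101.5591 F783
G1 X172.2767 Y9.9755 F783
G1 X154.9484 Y42.6369 F783
M5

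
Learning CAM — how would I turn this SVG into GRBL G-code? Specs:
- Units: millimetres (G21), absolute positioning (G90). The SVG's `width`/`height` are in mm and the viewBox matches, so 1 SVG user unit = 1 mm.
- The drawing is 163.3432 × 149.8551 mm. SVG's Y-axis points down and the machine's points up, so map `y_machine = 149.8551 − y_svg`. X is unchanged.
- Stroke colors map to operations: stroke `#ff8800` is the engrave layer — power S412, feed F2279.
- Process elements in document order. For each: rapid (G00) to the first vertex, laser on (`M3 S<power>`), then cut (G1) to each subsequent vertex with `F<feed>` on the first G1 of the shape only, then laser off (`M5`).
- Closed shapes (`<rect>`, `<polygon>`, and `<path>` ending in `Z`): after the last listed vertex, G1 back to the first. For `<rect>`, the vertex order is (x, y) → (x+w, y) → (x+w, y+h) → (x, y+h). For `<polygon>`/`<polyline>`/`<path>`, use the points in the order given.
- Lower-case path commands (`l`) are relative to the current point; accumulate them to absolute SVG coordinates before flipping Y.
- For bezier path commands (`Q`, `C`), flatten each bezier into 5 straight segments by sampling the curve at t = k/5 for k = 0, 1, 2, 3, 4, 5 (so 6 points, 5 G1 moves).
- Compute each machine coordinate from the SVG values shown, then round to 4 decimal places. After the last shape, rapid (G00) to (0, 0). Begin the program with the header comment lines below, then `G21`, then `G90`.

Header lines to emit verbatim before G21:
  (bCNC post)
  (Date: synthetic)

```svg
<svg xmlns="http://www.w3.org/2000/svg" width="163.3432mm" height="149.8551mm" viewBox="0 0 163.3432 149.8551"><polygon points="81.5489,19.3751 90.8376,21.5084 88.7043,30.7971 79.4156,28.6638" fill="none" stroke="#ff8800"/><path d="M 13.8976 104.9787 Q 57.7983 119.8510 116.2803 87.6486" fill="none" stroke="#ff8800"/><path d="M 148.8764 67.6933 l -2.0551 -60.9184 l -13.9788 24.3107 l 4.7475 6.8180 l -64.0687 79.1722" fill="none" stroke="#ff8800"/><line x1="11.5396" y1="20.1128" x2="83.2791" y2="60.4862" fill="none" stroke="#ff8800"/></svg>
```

(bCNC post)
(Date: synthetic)
G21
G90
G00 X81.5489 Y130.4800
M3 S412
G1 X90.8376 Y128.3467 F2279
G1 X88.7043 Y119.0580
G1 X79.4156 Y121.1913
G1 X81.5489 Y130.4800
M5
G00 X13.8976 Y44.8764
M3 S412
G1 X32.0411 Y40.8105 F2279
G1 X51.3512 Y40.5105
G1 X71.8277 Y43.9765
G1 X93.4708 Y51.2085
G1 X116.2803 Y62.2065
M5
G00 X148.8764 Y82.1618
M3 S412
G1 X146.8213 Y143.0802 F2279
G1 X132.8425 Y118.7695
G1 X137.5900 Y111.9515
G1 X73.5213 Y32.7793
M5
G00 X11.5396 Y129.7423
M3 S412
G1 X83.2791 Y89.3689 F2279
M5
G00 X0.0000 Y0.0000

1 u = 1 mm; y_m = 149.8551 − y.

[1] `<polygon>` regular polygon, #ff8800→engrave S412 F2279: (81.5489,130.4800) → (90.8376,128.3467) → (88.7043,119.0580) → (79.4156,121.1913) → (81.5489,130.4800) (closed)

[2] `<path>` quadratic bezier, #ff8800→engrave S412 F2279: (13.8976,44.8764) → (32.0411,40.8105) → (51.3512,40.5105) → (71.8277,43.9765) → (93.4708,51.2085) → (116.2803,62.2065)

[3] `<path>` open polyline, #ff8800→engrave S412 F2279: (148.8764,82.1618) → (146.8213,143.0802) → (132.8425,118.7695) → (137.5900,111.9515) → (73.5213,32.7793)

[4] `<line>` line segment, #ff8800→engrave S412 F2279: (11.5396,129.7423) → (83.2791,89.3689)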